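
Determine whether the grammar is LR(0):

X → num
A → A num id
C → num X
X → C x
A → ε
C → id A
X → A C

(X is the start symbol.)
No. Shift-reduce conflict between [A → .] and [C → . id A]

Augment with X' → X and build the canonical LR(0) collection (I0 = CLOSURE({[X' → . X]}), then GOTO on every symbol after a dot until no new states appear). It has 14 states:
  I0: { [A → . A num id], [A → .], [C → . id A], [C → . num X], [X → . A C], [X → . C x], [X → . num], [X' → . X] }  — shift, reduce
  I1: { [A → A . num id], [C → . id A], [C → . num X], [X → A . C] }  — shift
  I2: { [X → C . x] }  — shift
  I3: { [X' → X .] }  — accept
  I4: { [A → . A num id], [A → .], [C → id . A] }  — reduce
  I5: { [A → . A num id], [A → .], [C → . id A], [C → . num X], [C → num . X], [X → . A C], [X → . C x], [X → . num], [X → num .] }  — shift, 2 reduces
  I6: { [C → num X .] }  — reduce
  I7: { [A → A . num id], [C → id A .] }  — shift, reduce
  I8: { [A → A num . id] }  — shift
  I9: { [A → A num id .] }  — reduce
  I10: { [X → C x .] }  — reduce
  I11: { [X → A C .] }  — reduce
  I12: { [A → . A num id], [A → .], [A → A num . id], [C → . id A], [C → . num X], [C → num . X], [X → . A C], [X → . C x], [X → . num] }  — shift, reduce
  I13: { [A → . A num id], [A → .], [A → A num id .], [C → id . A] }  — 2 reduces

Conflict in state I0:
  Shift-reduce conflict between [A → .] and [C → . id A]
So the grammar is NOT LR(0).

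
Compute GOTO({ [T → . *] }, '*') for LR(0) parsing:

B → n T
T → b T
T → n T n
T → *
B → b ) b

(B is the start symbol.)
GOTO(I, '*') = CLOSURE({ [A → αX.β] : [A → α.Xβ] ∈ I, X = '*' })

Items with dot before '*', with the dot advanced:
  [T → . *] → [T → * .]
Closure adds nothing (no advanced item has the dot before a non-terminal).

GOTO = { [T → * .] }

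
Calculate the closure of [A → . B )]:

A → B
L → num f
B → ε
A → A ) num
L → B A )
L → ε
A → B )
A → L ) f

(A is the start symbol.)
{ [A → . B )], [B → .] }

To compute CLOSURE, for each item [A → α.Bβ] where B is a non-terminal, add [B → .γ] for all productions B → γ; repeat for the newly added items until nothing changes.

Start with: [A → . B )]
  [A → . B )] has the dot before B: add [B → .]
No further items can be added.

CLOSURE = { [A → . B )], [B → .] }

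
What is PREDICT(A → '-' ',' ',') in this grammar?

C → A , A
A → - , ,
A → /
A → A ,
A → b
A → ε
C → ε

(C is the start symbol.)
{ '-' }

PREDICT(A → '-' ',' ',') = (FIRST(RHS) \ {ε}) ∪ (FOLLOW(A) if ε ∈ FIRST(RHS), i.e. RHS ⇒* ε)
FIRST('-' ',' ',') = { '-' }
ε ∉ FIRST('-' ',' ','), so FOLLOW(A) is not added.
PREDICT(A → '-' ',' ',') = { '-' }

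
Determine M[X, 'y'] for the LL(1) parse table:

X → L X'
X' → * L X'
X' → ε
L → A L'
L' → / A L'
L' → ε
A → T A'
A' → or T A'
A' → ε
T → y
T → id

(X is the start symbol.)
X → L X'

To find M[X, 'y'], we find productions for X where 'y' is in the predict set (PREDICT(N → α) = (FIRST(α) \ {ε}) ∪ (FOLLOW(N) if α ⇒* ε)).

Relevant sets:
  FIRST(L) = { 'id', 'y' }

X → L X': PREDICT = { 'id', 'y' }
  'y' is in predict set, so this production goes in M[X, 'y']

M[X, 'y'] = X → L X'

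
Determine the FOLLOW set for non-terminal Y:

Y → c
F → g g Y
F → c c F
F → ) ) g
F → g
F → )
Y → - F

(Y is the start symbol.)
To compute FOLLOW(Y), find every occurrence of Y on a right-hand side N → α Y β: add FIRST(β) \ {ε}, and if β is empty or nullable also add FOLLOW(N). Iterate to a fixed point.

Y is the start symbol, so $ ∈ FOLLOW(Y).
In F → g g Y: Y is at the end, add FOLLOW(F)

The FOLLOW sets referred to above (computed the same way, to a fixed point):
  FOLLOW(F) = { $ }

Taking the union: FOLLOW(Y) = { $ }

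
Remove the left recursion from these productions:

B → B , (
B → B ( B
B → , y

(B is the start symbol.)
B → , y B'
B' → , ( B'
B' → ( B B'
B' → ε

B is directly left-recursive. The standard transformation for
  A → A α₁ | ... | A α_m | β₁ | ... | β_n
is
  A  → β₁ A' | ... | β_n A'
  A' → α₁ A' | ... | α_m A' | ε

B → , y becomes B → , y B'
B → B , ( becomes B' → , ( B'
B → B ( B becomes B' → ( B B'
Add B' → ε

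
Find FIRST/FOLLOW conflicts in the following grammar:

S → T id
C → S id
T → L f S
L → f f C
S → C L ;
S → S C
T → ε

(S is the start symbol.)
No FIRST/FOLLOW conflicts.

Nullable non-terminals: T.
FIRST sets used below: FIRST(L) = { 'f' }

T: nullable alternative(s) T → ε; FOLLOW(T) = { 'id' }
  T → L f S: FIRST \ {ε} = { 'f' } — disjoint from FOLLOW(T)
  T → ε: FIRST \ {ε} = { } — this is the only nullable alternative, skip

C, L, S have no nullable alternative, so no FIRST/FOLLOW check is needed there.

No FIRST/FOLLOW conflicts found.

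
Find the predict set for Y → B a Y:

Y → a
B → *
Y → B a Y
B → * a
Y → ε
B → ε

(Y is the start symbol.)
{ '*', 'a' }

PREDICT(Y → B a Y) = (FIRST(RHS) \ {ε}) ∪ (FOLLOW(Y) if ε ∈ FIRST(RHS), i.e. RHS ⇒* ε)
FIRST(B) = { '*', ε }
FIRST(B a Y) = { '*', 'a' }
ε ∉ FIRST(B a Y), so FOLLOW(Y) is not added.
PREDICT(Y → B a Y) = { '*', 'a' }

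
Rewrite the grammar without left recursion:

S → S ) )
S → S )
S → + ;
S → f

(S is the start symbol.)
S → + ; S'
S → f S'
S' → ) ) S'
S' → ) S'
S' → ε

S is directly left-recursive. The standard transformation for
  A → A α₁ | ... | A α_m | β₁ | ... | β_n
is
  A  → β₁ A' | ... | β_n A'
  A' → α₁ A' | ... | α_m A' | ε

S → + ; becomes S → + ; S'
S → f becomes S → f S'
S → S ) ) becomes S' → ) ) S'
S → S ) becomes S' → ) S'
Add S' → ε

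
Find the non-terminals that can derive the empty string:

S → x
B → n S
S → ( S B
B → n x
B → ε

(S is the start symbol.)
A non-terminal is nullable if it can derive ε (the empty string): either it has an ε-production, or it has a production whose right-hand side consists entirely of nullable non-terminals.

ε-productions: B → ε
So B is immediately nullable.
No further non-terminal can be added: every production for the remaining non-terminals contains a terminal or a non-nullable non-terminal.
Nullable = { 'B' }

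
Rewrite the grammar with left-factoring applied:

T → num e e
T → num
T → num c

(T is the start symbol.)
T → num T'
T' → e e
T' → ε
T' → c

Left-factoring transforms A → αβ₁ | αβ₂ into A → αA' and A' → β₁ | β₂
(α is the longest common prefix among the alternatives). Repeat until
no nonterminal has two alternatives with a common prefix.

Round 1: T has alternatives sharing prefix 'num'. Introduce T': T → num T'
  Add: T' → e e
  Add: T' → ε
  Add: T' → c

No remaining common prefixes — done.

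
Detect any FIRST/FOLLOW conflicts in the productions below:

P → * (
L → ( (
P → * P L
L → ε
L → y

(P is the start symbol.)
Yes. L → '(' '(' with FOLLOW(L) on { '(' }; L → y with FOLLOW(L) on { 'y' }

A FIRST/FOLLOW conflict occurs when a non-terminal N has a nullable alternative N → β (β ⇒* ε) and another alternative N → α with FIRST(α) ∩ FOLLOW(N) ≠ ∅: on such a lookahead the parser cannot decide between expanding α and letting N vanish via β.

Nullable non-terminals: L.

L: nullable alternative(s) L → ε; FOLLOW(L) = { $, '(', 'y' }
  L → ( (: FIRST \ {ε} = { '(' } — overlaps FOLLOW(L) on { '(' }: CONFLICT
  L → ε: FIRST \ {ε} = { } — this is the only nullable alternative, skip
  L → y: FIRST \ {ε} = { 'y' } — overlaps FOLLOW(L) on { 'y' }: CONFLICT

P has no nullable alternative, so no FIRST/FOLLOW check is needed there.

So the grammar has 2 FIRST/FOLLOW conflicts (marked CONFLICT above).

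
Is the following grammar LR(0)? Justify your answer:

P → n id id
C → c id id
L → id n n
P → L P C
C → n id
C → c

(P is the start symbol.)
Augment with P' → P and build the canonical LR(0) collection (I0 = CLOSURE({[P' → . P]}), then GOTO on every symbol after a dot until no new states appear). It has 16 states:
  I0: { [L → . id n n], [P → . L P C], [P → . n id id], [P' → . P] }  — shift
  I1: { [L → . id n n], [P → . L P C], [P → . n id id], [P → L . P C] }  — shift
  I2: { [P' → P .] }  — accept
  I3: { [L → id . n n] }  — shift
  I4: { [P → n . id id] }  — shift
  I5: { [P → n id . id] }  — shift
  I6: { [P → n id id .] }  — reduce
  I7: { [L → id n . n] }  — shift
  I8: { [L → id n n .] }  — reduce
  I9: { [C → . c id id], [C → . c], [C → . n id], [P → L P . C] }  — shift
  I10: { [P → L P C .] }  — reduce
  I11: { [C → c . id id], [C → c .] }  — shift, reduce
  I12: { [C → n . id] }  — shift
  I13: { [C → n id .] }  — reduce
  I14: { [C → c id . id] }  — shift
  I15: { [C → c id id .] }  — reduce

Conflict in state I11:
  Shift-reduce conflict between [C → c .] and [C → c . id id]
So the grammar is NOT LR(0).

Answer: No. Shift-reduce conflict between [C → c .] and [C → c . id id]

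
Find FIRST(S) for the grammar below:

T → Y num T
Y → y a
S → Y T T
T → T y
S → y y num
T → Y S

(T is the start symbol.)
{ 'y' }

To compute FIRST(S), examine every production with S on the left-hand side, reading each right-hand side left to right until a non-nullable symbol is reached.

FIRST sets of the other non-terminals involved (by the same procedure, iterated to a fixed point):
  FIRST(Y) = { 'y' }

From S → Y T T:
  - Y is a non-terminal: add FIRST(Y) \ {ε} = { 'y' }
    Y is not nullable, so stop
From S → y y num:
  - y is a terminal: add 'y' and stop

Collecting: FIRST(S) = { 'y' }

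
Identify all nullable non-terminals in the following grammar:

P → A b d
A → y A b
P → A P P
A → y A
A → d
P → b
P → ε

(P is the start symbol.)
{ 'P' }

ε-productions: P → ε
So P is immediately nullable.
No further non-terminal can be added: every production for the remaining non-terminals contains a terminal or a non-nullable non-terminal.
Nullable = { 'P' }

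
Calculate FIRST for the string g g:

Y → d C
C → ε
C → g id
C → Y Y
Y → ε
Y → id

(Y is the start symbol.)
{ 'g' }

To compute FIRST(g g), process the symbols left to right:
Symbol g is a terminal. Add 'g' and stop.
FIRST(g g) = { 'g' }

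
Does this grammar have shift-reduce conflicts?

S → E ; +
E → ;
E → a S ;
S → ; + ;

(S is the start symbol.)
A shift-reduce conflict occurs when an LR(0) state has both:
  - a complete (reduce) item [A → α .] (dot at the end), and
  - a shift item [B → β . c γ] (dot before a terminal).

Augment with S' → S and build the canonical LR(0) collection (I0 = CLOSURE({[S' → . S]}), then GOTO on every symbol after a dot until no new states appear). It has 11 states:
  I0: { [E → . ;], [E → . a S ;], [S → . ; + ;], [S → . E ; +], [S' → . S] }  — shift
  I1: { [E → ; .], [S → ; . + ;] }  — shift, reduce
  I2: { [S → E . ; +] }  — shift
  I3: { [S' → S .] }  — accept
  I4: { [E → . ;], [E → . a S ;], [E → a . S ;], [S → . ; + ;], [S → . E ; +] }  — shift
  I5: { [E → a S . ;] }  — shift
  I6: { [E → a S ; .] }  — reduce
  I7: { [S → E ; . +] }  — shift
  I8: { [S → E ; + .] }  — reduce
  I9: { [S → ; + . ;] }  — shift
  I10: { [S → ; + ; .] }  — reduce

I1 contains reduce item [E → ; .] and shift item [S → ; . + ;] — shift-reduce conflict.

Answer: Yes — I1: [E → ; .] vs [S → ; . + ;]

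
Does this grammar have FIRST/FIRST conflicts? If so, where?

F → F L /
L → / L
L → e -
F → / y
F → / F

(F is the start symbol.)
Yes. F → F L '/' / F → '/' y on { '/' }; F → F L '/' / F → '/' F on { '/' }; F → '/' y / F → '/' F on { '/' }

FIRST sets of the non-terminals at (or reachable through a nullable prefix from) the front of some alternative:
  FIRST(F) = { '/' }

Productions for F:
  F → F L /: FIRST = { '/' }
  F → / y: FIRST = { '/' }
  F → / F: FIRST = { '/' }
Productions for L:
  L → / L: FIRST = { '/' }
  L → e -: FIRST = { 'e' }

Conflict for F: F → F L / and F → / y
  Overlap: { '/' }
Conflict for F: F → F L / and F → / F
  Overlap: { '/' }
Conflict for F: F → / y and F → / F
  Overlap: { '/' }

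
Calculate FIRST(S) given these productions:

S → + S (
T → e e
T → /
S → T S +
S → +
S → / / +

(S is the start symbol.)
{ '+', '/', 'e' }

FIRST sets of the other non-terminals involved (by the same procedure, iterated to a fixed point):
  FIRST(T) = { '/', 'e' }

From S → + S (:
  - '+' is a terminal: add '+' and stop
From S → T S +:
  - T is a non-terminal: add FIRST(T) \ {ε} = { '/', 'e' }
    T is not nullable, so stop
From S → +:
  - '+' is a terminal: add '+' and stop
From S → / / +:
  - '/' is a terminal: add '/' and stop

Collecting: FIRST(S) = { '+', '/', 'e' }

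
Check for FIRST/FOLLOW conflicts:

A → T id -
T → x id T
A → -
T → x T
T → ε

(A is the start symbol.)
No FIRST/FOLLOW conflicts.

Nullable non-terminals: T.

T: nullable alternative(s) T → ε; FOLLOW(T) = { 'id' }
  T → x id T: FIRST \ {ε} = { 'x' } — disjoint from FOLLOW(T)
  T → x T: FIRST \ {ε} = { 'x' } — disjoint from FOLLOW(T)
  T → ε: FIRST \ {ε} = { } — this is the only nullable alternative, skip

A has no nullable alternative, so no FIRST/FOLLOW check is needed there.

No FIRST/FOLLOW conflicts found.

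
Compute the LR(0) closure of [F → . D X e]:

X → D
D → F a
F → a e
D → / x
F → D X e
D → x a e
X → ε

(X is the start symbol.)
To compute CLOSURE, for each item [A → α.Bβ] where B is a non-terminal, add [B → .γ] for all productions B → γ; repeat for the newly added items until nothing changes.

Start with: [F → . D X e]
  [F → . D X e] has the dot before D: add [D → . F a], [D → . / x], [D → . x a e]
  [D → . F a] has the dot before F: add [F → . a e]
No further items can be added.

CLOSURE = { [D → . / x], [D → . F a], [D → . x a e], [F → . D X e], [F → . a e] }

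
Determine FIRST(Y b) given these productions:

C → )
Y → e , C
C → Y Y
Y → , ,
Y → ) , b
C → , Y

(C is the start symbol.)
FIRST sets of the non-terminals involved (from the grammar, by fixed-point iteration):
  FIRST(Y) = { ')', ',', 'e' }

To compute FIRST(Y b), process the symbols left to right:
Symbol Y is a non-terminal. Add FIRST(Y) \ {ε} = { ')', ',', 'e' }
Y is not nullable (ε ∉ FIRST(Y)), so stop here.
FIRST(Y b) = { ')', ',', 'e' }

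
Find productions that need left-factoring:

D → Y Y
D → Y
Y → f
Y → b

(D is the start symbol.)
Yes, D has productions with common prefix 'Y'

Left-factoring is needed when two productions for the same non-terminal
share a common prefix on the right-hand side.

Productions for D:
  D → Y Y
  D → Y
Productions for Y:
  Y → f
  Y → b

Found common prefix 'Y' in productions for D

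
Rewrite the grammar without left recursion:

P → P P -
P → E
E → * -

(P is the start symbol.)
P → E P'
P' → P - P'
P' → ε
E → * -

P is directly left-recursive. The standard transformation for
  A → A α₁ | ... | A α_m | β₁ | ... | β_n
is
  A  → β₁ A' | ... | β_n A'
  A' → α₁ A' | ... | α_m A' | ε

P → E becomes P → E P'
P → P P - becomes P' → P - P'
Add P' → ε

Productions for other non-terminals are unchanged:
  E → * -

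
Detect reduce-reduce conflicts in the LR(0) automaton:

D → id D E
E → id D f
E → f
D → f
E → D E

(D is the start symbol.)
Yes — I7: [D → f .] vs [E → f .]; I10: [D → f .] vs [E → f .]

A reduce-reduce conflict occurs when an LR(0) state has two complete items [A → α .] and [B → β .] — both call for a reduction, and with no lookahead the parser cannot choose between them.

Augment with D' → D and build the canonical LR(0) collection (I0 = CLOSURE({[D' → . D]}), then GOTO on every symbol after a dot until no new states appear). It has 12 states:
  I0: { [D → . f], [D → . id D E], [D' → . D] }  — shift
  I1: { [D' → D .] }  — accept
  I2: { [D → f .] }  — reduce
  I3: { [D → . f], [D → . id D E], [D → id . D E] }  — shift
  I4: { [D → . f], [D → . id D E], [D → id D . E], [E → . D E], [E → . f], [E → . id D f] }  — shift
  I5: { [D → . f], [D → . id D E], [E → . D E], [E → . f], [E → . id D f], [E → D . E] }  — shift
  I6: { [D → id D E .] }  — reduce
  I7: { [D → f .], [E → f .] }  — 2 reduces
  I8: { [D → . f], [D → . id D E], [D → id . D E], [E → id . D f] }  — shift
  I9: { [D → . f], [D → . id D E], [D → id D . E], [E → . D E], [E → . f], [E → . id D f], [E → id D . f] }  — shift
  I10: { [D → f .], [E → f .], [E → id D f .] }  — 3 reduces
  I11: { [E → D E .] }  — reduce

I7 contains complete items [D → f .], [E → f .] — reduce-reduce conflict.
I10 contains complete items [D → f .], [E → f .], [E → id D f .] — reduce-reduce conflict.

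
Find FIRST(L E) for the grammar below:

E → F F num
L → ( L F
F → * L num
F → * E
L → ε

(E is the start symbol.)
FIRST sets of the non-terminals involved (from the grammar, by fixed-point iteration):
  FIRST(L) = { '(', ε }
  FIRST(E) = { '*' }

To compute FIRST(L E), process the symbols left to right:
Symbol L is a non-terminal. Add FIRST(L) \ {ε} = { '(' }
L is nullable (ε ∈ FIRST(L)), continue to the next symbol.
Symbol E is a non-terminal. Add FIRST(E) \ {ε} = { '*' }
E is not nullable (ε ∉ FIRST(E)), so stop here.
FIRST(L E) = { '(', '*' }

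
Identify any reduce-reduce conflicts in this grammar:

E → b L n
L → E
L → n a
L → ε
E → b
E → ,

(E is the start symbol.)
Yes — I3: [E → b .] vs [L → .]

Augment with E' → E and build the canonical LR(0) collection (I0 = CLOSURE({[E' → . E]}), then GOTO on every symbol after a dot until no new states appear). It has 9 states:
  I0: { [E → . ,], [E → . b L n], [E → . b], [E' → . E] }  — shift
  I1: { [E → , .] }  — reduce
  I2: { [E' → E .] }  — accept
  I3: { [E → . ,], [E → . b L n], [E → . b], [E → b . L n], [E → b .], [L → . E], [L → . n a], [L → .] }  — shift, 2 reduces
  I4: { [L → E .] }  — reduce
  I5: { [E → b L . n] }  — shift
  I6: { [L → n . a] }  — shift
  I7: { [L → n a .] }  — reduce
  I8: { [E → b L n .] }  — reduce

I3 contains complete items [E → b .], [L → .] — reduce-reduce conflict.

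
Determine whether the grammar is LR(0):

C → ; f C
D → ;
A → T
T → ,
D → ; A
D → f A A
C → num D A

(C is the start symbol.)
No. Shift-reduce conflict between [D → ; .] and [T → . ,]

Augment with C' → C and build the canonical LR(0) collection (I0 = CLOSURE({[C' → . C]}), then GOTO on every symbol after a dot until no new states appear). It has 15 states:
  I0: { [C → . ; f C], [C → . num D A], [C' → . C] }  — shift
  I1: { [C → ; . f C] }  — shift
  I2: { [C' → C .] }  — accept
  I3: { [C → num . D A], [D → . ; A], [D → . ;], [D → . f A A] }  — shift
  I4: { [A → . T], [D → ; . A], [D → ; .], [T → . ,] }  — shift, reduce
  I5: { [A → . T], [C → num D . A], [T → . ,] }  — shift
  I6: { [A → . T], [D → f . A A], [T → . ,] }  — shift
  I7: { [T → , .] }  — reduce
  I8: { [A → . T], [D → f A . A], [T → . ,] }  — shift
  I9: { [A → T .] }  — reduce
  I10: { [D → f A A .] }  — reduce
  I11: { [C → num D A .] }  — reduce
  I12: { [D → ; A .] }  — reduce
  I13: { [C → . ; f C], [C → . num D A], [C → ; f . C] }  — shift
  I14: { [C → ; f C .] }  — reduce

Conflict in state I4:
  Shift-reduce conflict between [D → ; .] and [T → . ,]
So the grammar is NOT LR(0).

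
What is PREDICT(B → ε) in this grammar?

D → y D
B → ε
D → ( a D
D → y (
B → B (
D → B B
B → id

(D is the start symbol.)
PREDICT(B → ε) = (FIRST(RHS) \ {ε}) ∪ (FOLLOW(B) if ε ∈ FIRST(RHS), i.e. RHS ⇒* ε)
The right-hand side is ε (FIRST(ε) = { ε }), so the predict set is FOLLOW(B) = { $, '(', 'id' }
PREDICT(B → ε) = { $, '(', 'id' }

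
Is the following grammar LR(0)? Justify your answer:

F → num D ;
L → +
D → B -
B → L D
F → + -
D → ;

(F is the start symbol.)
Augment with F' → F and build the canonical LR(0) collection (I0 = CLOSURE({[F' → . F]}), then GOTO on every symbol after a dot until no new states appear). It has 13 states:
  I0: { [F → . + -], [F → . num D ;], [F' → . F] }  — shift
  I1: { [F → + . -] }  — shift
  I2: { [F' → F .] }  — accept
  I3: { [B → . L D], [D → . ;], [D → . B -], [F → num . D ;], [L → . +] }  — shift
  I4: { [L → + .] }  — reduce
  I5: { [D → ; .] }  — reduce
  I6: { [D → B . -] }  — shift
  I7: { [F → num D . ;] }  — shift
  I8: { [B → . L D], [B → L . D], [D → . ;], [D → . B -], [L → . +] }  — shift
  I9: { [B → L D .] }  — reduce
  I10: { [F → num D ; .] }  — reduce
  I11: { [D → B - .] }  — reduce
  I12: { [F → + - .] }  — reduce

Every state is either a pure shift/goto state or contains exactly one complete item and nothing to shift — no conflicts. The grammar is LR(0).

Answer: Yes, the grammar is LR(0)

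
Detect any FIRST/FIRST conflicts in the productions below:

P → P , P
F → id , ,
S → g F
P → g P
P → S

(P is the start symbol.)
FIRST sets of the non-terminals at (or reachable through a nullable prefix from) the front of some alternative:
  FIRST(P) = { 'g' }
  FIRST(S) = { 'g' }

Productions for P:
  P → P , P: FIRST = { 'g' }
  P → g P: FIRST = { 'g' }
  P → S: FIRST = { 'g' }
F, S have only one production, so no FIRST/FIRST conflict is possible there.

Conflict for P: P → P , P and P → g P
  Overlap: { 'g' }
Conflict for P: P → P , P and P → S
  Overlap: { 'g' }
Conflict for P: P → g P and P → S
  Overlap: { 'g' }

Answer: Yes. P → P ',' P / P → g P on { 'g' }; P → P ',' P / P → S on { 'g' }; P → g P / P → S on { 'g' }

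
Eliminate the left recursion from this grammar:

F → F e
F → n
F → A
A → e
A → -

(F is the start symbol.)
F → n F'
F → A F'
F' → e F'
F' → ε
A → e
A → -

F is directly left-recursive. The standard transformation for
  A → A α₁ | ... | A α_m | β₁ | ... | β_n
is
  A  → β₁ A' | ... | β_n A'
  A' → α₁ A' | ... | α_m A' | ε

F → n becomes F → n F'
F → A becomes F → A F'
F → F e becomes F' → e F'
Add F' → ε

Productions for other non-terminals are unchanged:
  A → e
  A → -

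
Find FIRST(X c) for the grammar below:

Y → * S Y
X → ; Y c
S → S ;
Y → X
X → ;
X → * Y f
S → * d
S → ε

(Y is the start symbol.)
FIRST sets of the non-terminals involved (from the grammar, by fixed-point iteration):
  FIRST(X) = { '*', ';' }

To compute FIRST(X c), process the symbols left to right:
Symbol X is a non-terminal. Add FIRST(X) \ {ε} = { '*', ';' }
X is not nullable (ε ∉ FIRST(X)), so stop here.
FIRST(X c) = { '*', ';' }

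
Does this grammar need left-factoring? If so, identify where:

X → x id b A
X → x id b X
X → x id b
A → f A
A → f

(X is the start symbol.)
Left-factoring is needed when two productions for the same non-terminal
share a common prefix on the right-hand side.

Productions for X:
  X → x id b A
  X → x id b X
  X → x id b
Productions for A:
  A → f A
  A → f

Found common prefix 'x id b' in productions for X
Found common prefix 'f' in productions for A

Answer: Yes, X has productions with common prefix 'x id b'; A has productions with common prefix 'f'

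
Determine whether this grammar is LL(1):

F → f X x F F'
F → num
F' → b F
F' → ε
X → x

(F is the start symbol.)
A grammar is LL(1) if for each non-terminal N with multiple productions, the predict sets of those productions are pairwise disjoint, where PREDICT(N → α) = (FIRST(α) \ {ε}) ∪ (FOLLOW(N) if α ⇒* ε).

Relevant sets:
  FOLLOW(F') = { $, 'b' }

For F:
  PREDICT(F → f X x F F') = { 'f' }
  PREDICT(F → num) = { 'num' }
For F':
  PREDICT(F' → b F) = { 'b' }
  PREDICT(F' → ε) = { $, 'b' }
X has a single production, so nothing to check there.

Conflict found: Predict set conflict for F': { 'b' }
The grammar is NOT LL(1).

Answer: No. Predict set conflict for F': { 'b' }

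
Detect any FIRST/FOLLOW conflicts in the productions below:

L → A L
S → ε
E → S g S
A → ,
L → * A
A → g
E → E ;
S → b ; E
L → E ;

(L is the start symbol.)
Nullable non-terminals: S.

S: nullable alternative(s) S → ε; FOLLOW(S) = { ';', 'g' }
  S → ε: FIRST \ {ε} = { } — this is the only nullable alternative, skip
  S → b ; E: FIRST \ {ε} = { 'b' } — disjoint from FOLLOW(S)

A, E, L have no nullable alternative, so no FIRST/FOLLOW check is needed there.

No FIRST/FOLLOW conflicts found.

Answer: No FIRST/FOLLOW conflicts.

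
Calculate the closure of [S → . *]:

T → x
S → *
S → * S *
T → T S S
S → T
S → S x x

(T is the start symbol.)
{ [S → . *] }

Start with: [S → . *]
The dot precedes the terminal '*', so nothing is added.

CLOSURE = { [S → . *] }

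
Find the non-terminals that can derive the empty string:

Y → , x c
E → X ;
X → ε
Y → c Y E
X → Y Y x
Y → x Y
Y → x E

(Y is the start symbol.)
{ 'X' }

ε-productions: X → ε
So X is immediately nullable.
No further non-terminal can be added: every production for the remaining non-terminals contains a terminal or a non-nullable non-terminal.
Nullable = { 'X' }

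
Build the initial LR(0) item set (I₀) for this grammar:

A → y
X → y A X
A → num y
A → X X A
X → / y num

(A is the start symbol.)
First, augment the grammar with A' → A
I₀ = CLOSURE({ [A' → . A] }):
  [A' → . A] has the dot before A: add [A → . y], [A → . num y], [A → . X X A]
  [A → . X X A] has the dot before X: add [X → . y A X], [X → . / y num]
No further items can be added.

I₀ = { [A → . X X A], [A → . num y], [A → . y], [A' → . A], [X → . / y num], [X → . y A X] }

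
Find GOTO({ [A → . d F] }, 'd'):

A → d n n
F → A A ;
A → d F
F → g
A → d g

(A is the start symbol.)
GOTO(I, 'd') = CLOSURE({ [A → αX.β] : [A → α.Xβ] ∈ I, X = 'd' })

Items with dot before 'd', with the dot advanced:
  [A → . d F] → [A → d . F]
Closure of the advanced items:
  [A → d . F] has the dot before F: add [F → . A A ;], [F → . g]
  [F → . A A ;] has the dot before A: add [A → . d n n], [A → . d F], [A → . d g]

GOTO = { [A → . d F], [A → . d g], [A → . d n n], [A → d . F], [F → . A A ;], [F → . g] }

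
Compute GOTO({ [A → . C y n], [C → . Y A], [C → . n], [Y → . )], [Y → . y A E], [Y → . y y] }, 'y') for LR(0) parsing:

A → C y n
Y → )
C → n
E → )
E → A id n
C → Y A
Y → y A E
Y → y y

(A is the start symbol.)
{ [A → . C y n], [C → . Y A], [C → . n], [Y → . )], [Y → . y A E], [Y → . y y], [Y → y . A E], [Y → y . y] }

GOTO(I, 'y') = CLOSURE({ [A → αX.β] : [A → α.Xβ] ∈ I, X = 'y' })

Items with dot before 'y', with the dot advanced:
  [Y → . y A E] → [Y → y . A E]
  [Y → . y y] → [Y → y . y]
Closure of the advanced items:
  [Y → y . A E] has the dot before A: add [A → . C y n]
  [A → . C y n] has the dot before C: add [C → . n], [C → . Y A]
  [C → . Y A] has the dot before Y: add [Y → . )], [Y → . y A E], [Y → . y y]

GOTO = { [A → . C y n], [C → . Y A], [C → . n], [Y → . )], [Y → . y A E], [Y → . y y], [Y → y . A E], [Y → y . y] }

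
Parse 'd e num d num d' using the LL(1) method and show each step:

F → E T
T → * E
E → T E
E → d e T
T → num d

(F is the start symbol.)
LL(1) parsing maintains a stack (initially the start symbol over $) and the input. At each step: if the stack top is a terminal, match it against the current input token; if it is a non-terminal N, replace it with the RHS of M[N, lookahead] (the unique production whose predict set contains the lookahead).

Stack is shown with the top on the left.

Stack      Input              Action
------------------------------------
F $        d e num d num d $  output F → E T
E T $      d e num d num d $  output E → d e T
d e T T $  d e num d num d $  match 'd'
e T T $    e num d num d $    match 'e'
T T $      num d num d $      output T → num d
num d T $  num d num d $      match 'num'
d T $      d num d $          match 'd'
T $        num d $            output T → num d
num d $    num d $            match 'num'
d $        d $                match 'd'
$          $                  accept

The string is accepted.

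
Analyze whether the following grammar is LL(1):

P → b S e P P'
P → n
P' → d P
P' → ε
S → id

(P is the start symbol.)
No. Predict set conflict for P': { 'd' }

Relevant sets:
  FOLLOW(P') = { $, 'd' }

For P:
  PREDICT(P → b S e P P') = { 'b' }
  PREDICT(P → n) = { 'n' }
For P':
  PREDICT(P' → d P) = { 'd' }
  PREDICT(P' → ε) = { $, 'd' }
S has a single production, so nothing to check there.

Conflict found: Predict set conflict for P': { 'd' }
The grammar is NOT LL(1).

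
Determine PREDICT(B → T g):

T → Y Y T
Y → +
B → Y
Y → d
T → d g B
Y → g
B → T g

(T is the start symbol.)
PREDICT(B → T g) = (FIRST(RHS) \ {ε}) ∪ (FOLLOW(B) if ε ∈ FIRST(RHS), i.e. RHS ⇒* ε)
FIRST(T) = { '+', 'd', 'g' }
FIRST(T g) = { '+', 'd', 'g' }
ε ∉ FIRST(T g), so FOLLOW(B) is not added.
PREDICT(B → T g) = { '+', 'd', 'g' }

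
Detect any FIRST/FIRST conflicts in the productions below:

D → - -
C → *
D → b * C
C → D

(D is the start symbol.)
No FIRST/FIRST conflicts.

A FIRST/FIRST conflict occurs when two productions N → α and N → β for the same non-terminal have FIRST(α) ∩ FIRST(β) ≠ ∅ (with ε ∈ FIRST of a nullable right-hand side, so two nullable alternatives also conflict).

FIRST sets of the non-terminals at (or reachable through a nullable prefix from) the front of some alternative:
  FIRST(D) = { '-', 'b' }

Productions for D:
  D → - -: FIRST = { '-' }
  D → b * C: FIRST = { 'b' }
Productions for C:
  C → *: FIRST = { '*' }
  C → D: FIRST = { '-', 'b' }

All alternatives of each non-terminal have pairwise disjoint FIRST sets.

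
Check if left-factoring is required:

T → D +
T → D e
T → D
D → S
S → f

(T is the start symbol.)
Yes, T has productions with common prefix 'D'

Left-factoring is needed when two productions for the same non-terminal
share a common prefix on the right-hand side.

Productions for T:
  T → D +
  T → D e
  T → D

Found common prefix 'D' in productions for T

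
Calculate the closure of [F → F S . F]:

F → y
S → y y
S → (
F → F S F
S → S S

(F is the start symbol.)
{ [F → . F S F], [F → . y], [F → F S . F] }

Start with: [F → F S . F]
  [F → F S . F] has the dot before F: add [F → . y], [F → . F S F]
No further items can be added.

CLOSURE = { [F → . F S F], [F → . y], [F → F S . F] }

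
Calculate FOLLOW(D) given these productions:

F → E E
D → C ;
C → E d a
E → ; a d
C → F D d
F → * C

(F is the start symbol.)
{ 'd' }

In C → F D d: D is followed by d, add FIRST(d) \ {ε} = { 'd' }

Taking the union: FOLLOW(D) = { 'd' }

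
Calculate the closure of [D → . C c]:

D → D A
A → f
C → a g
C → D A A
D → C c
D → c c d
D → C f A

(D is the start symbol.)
{ [C → . D A A], [C → . a g], [D → . C c], [D → . C f A], [D → . D A], [D → . c c d] }

To compute CLOSURE, for each item [A → α.Bβ] where B is a non-terminal, add [B → .γ] for all productions B → γ; repeat for the newly added items until nothing changes.

Start with: [D → . C c]
  [D → . C c] has the dot before C: add [C → . a g], [C → . D A A]
  [C → . D A A] has the dot before D: add [D → . D A], [D → . c c d], [D → . C f A]
No further items can be added.

CLOSURE = { [C → . D A A], [C → . a g], [D → . C c], [D → . C f A], [D → . D A], [D → . c c d] }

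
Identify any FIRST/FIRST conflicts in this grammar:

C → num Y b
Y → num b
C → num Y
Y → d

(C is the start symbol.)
A FIRST/FIRST conflict occurs when two productions N → α and N → β for the same non-terminal have FIRST(α) ∩ FIRST(β) ≠ ∅ (with ε ∈ FIRST of a nullable right-hand side, so two nullable alternatives also conflict).

Productions for C:
  C → num Y b: FIRST = { 'num' }
  C → num Y: FIRST = { 'num' }
Productions for Y:
  Y → num b: FIRST = { 'num' }
  Y → d: FIRST = { 'd' }

Conflict for C: C → num Y b and C → num Y
  Overlap: { 'num' }

Answer: Yes. C → num Y b / C → num Y on { 'num' }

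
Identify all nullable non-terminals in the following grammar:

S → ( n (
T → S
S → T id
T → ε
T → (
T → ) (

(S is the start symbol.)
{ 'T' }

ε-productions: T → ε
So T is immediately nullable.
No further non-terminal can be added: every production for the remaining non-terminals contains a terminal or a non-nullable non-terminal.
Nullable = { 'T' }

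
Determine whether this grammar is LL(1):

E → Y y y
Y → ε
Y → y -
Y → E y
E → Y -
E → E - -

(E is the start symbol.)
A grammar is LL(1) if for each non-terminal N with multiple productions, the predict sets of those productions are pairwise disjoint, where PREDICT(N → α) = (FIRST(α) \ {ε}) ∪ (FOLLOW(N) if α ⇒* ε).

Relevant sets:
  FIRST(Y) = { '-', 'y', ε }
  FIRST(E) = { '-', 'y' }
  FOLLOW(Y) = { '-', 'y' }

For E:
  PREDICT(E → Y y y) = { '-', 'y' }
  PREDICT(E → Y '-') = { '-', 'y' }
  PREDICT(E → E '-' '-') = { '-', 'y' }
For Y:
  PREDICT(Y → ε) = { '-', 'y' }
  PREDICT(Y → y '-') = { 'y' }
  PREDICT(Y → E y) = { '-', 'y' }

Conflict found: Predict set conflict for E: { '-', 'y' }
The grammar is NOT LL(1).

Answer: No. Predict set conflict for E: { '-', 'y' }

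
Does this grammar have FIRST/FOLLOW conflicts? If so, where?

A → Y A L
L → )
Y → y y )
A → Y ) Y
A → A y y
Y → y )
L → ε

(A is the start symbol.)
Yes. L → ')' with FOLLOW(L) on { ')' }

Nullable non-terminals: L.

L: nullable alternative(s) L → ε; FOLLOW(L) = { $, ')', 'y' }
  L → ): FIRST \ {ε} = { ')' } — overlaps FOLLOW(L) on { ')' }: CONFLICT
  L → ε: FIRST \ {ε} = { } — this is the only nullable alternative, skip

A, Y have no nullable alternative, so no FIRST/FOLLOW check is needed there.

So the grammar has 1 FIRST/FOLLOW conflict (marked CONFLICT above).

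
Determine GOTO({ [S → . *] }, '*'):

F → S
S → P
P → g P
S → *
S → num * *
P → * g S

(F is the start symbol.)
GOTO(I, '*') = CLOSURE({ [A → αX.β] : [A → α.Xβ] ∈ I, X = '*' })

Items with dot before '*', with the dot advanced:
  [S → . *] → [S → * .]
Closure adds nothing (no advanced item has the dot before a non-terminal).

GOTO = { [S → * .] }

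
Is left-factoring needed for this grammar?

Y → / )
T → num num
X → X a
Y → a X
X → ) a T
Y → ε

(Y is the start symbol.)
No, left-factoring is not needed

Left-factoring is needed when two productions for the same non-terminal
share a common prefix on the right-hand side.

Productions for Y:
  Y → / )
  Y → a X
  Y → ε
Productions for X:
  X → X a
  X → ) a T

No common prefixes found.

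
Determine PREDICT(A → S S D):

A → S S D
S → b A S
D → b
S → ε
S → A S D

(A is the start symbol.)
PREDICT(A → S S D) = (FIRST(RHS) \ {ε}) ∪ (FOLLOW(A) if ε ∈ FIRST(RHS), i.e. RHS ⇒* ε)
FIRST(S) = { 'b', ε }
FIRST(D) = { 'b' }
FIRST(S S D) = { 'b' }
ε ∉ FIRST(S S D), so FOLLOW(A) is not added.
PREDICT(A → S S D) = { 'b' }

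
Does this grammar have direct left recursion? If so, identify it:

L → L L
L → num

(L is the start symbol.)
Direct left recursion occurs when N → N α for some non-terminal N (the right-hand side begins with the left-hand side itself).

L → L L: LEFT RECURSIVE (starts with L)
L → num: starts with num

The grammar has direct left recursion on: L.

Answer: Yes, L is left-recursive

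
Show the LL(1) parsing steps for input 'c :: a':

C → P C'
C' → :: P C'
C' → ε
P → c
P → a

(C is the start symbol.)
LL(1) parsing maintains a stack (initially the start symbol over $) and the input. At each step: if the stack top is a terminal, match it against the current input token; if it is a non-terminal N, replace it with the RHS of M[N, lookahead] (the unique production whose predict set contains the lookahead).

Stack is shown with the top on the left.

Stack      Input     Action
---------------------------
C $        c :: a $  output C → P C'
P C' $     c :: a $  output P → c
c C' $     c :: a $  match 'c'
C' $       :: a $    output C' → :: P C'
:: P C' $  :: a $    match '::'
P C' $     a $       output P → a
a C' $     a $       match 'a'
C' $       $         output C' → ε
$          $         accept

The string is accepted.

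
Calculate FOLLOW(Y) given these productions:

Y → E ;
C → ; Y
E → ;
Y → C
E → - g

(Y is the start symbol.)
To compute FOLLOW(Y), find every occurrence of Y on a right-hand side N → α Y β: add FIRST(β) \ {ε}, and if β is empty or nullable also add FOLLOW(N). Iterate to a fixed point.

Y is the start symbol, so $ ∈ FOLLOW(Y).
In C → ; Y: Y is at the end, add FOLLOW(C)

The FOLLOW sets referred to above (computed the same way, to a fixed point):
  FOLLOW(C) = { $ }

Taking the union: FOLLOW(Y) = { $ }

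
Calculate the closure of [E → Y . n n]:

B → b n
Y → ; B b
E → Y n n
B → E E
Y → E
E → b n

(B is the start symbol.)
To compute CLOSURE, for each item [A → α.Bβ] where B is a non-terminal, add [B → .γ] for all productions B → γ; repeat for the newly added items until nothing changes.

Start with: [E → Y . n n]
The dot precedes the terminal n, so nothing is added.

CLOSURE = { [E → Y . n n] }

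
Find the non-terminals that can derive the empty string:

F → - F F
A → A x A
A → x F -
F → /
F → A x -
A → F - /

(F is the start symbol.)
None

There are no ε-productions, so no non-terminal can derive ε.
No non-terminals are nullable.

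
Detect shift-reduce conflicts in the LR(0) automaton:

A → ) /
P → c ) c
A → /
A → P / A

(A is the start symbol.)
A shift-reduce conflict occurs when an LR(0) state has both:
  - a complete (reduce) item [A → α .] (dot at the end), and
  - a shift item [B → β . c γ] (dot before a terminal).

Augment with A' → A and build the canonical LR(0) collection (I0 = CLOSURE({[A' → . A]}), then GOTO on every symbol after a dot until no new states appear). It has 11 states:
  I0: { [A → . ) /], [A → . /], [A → . P / A], [A' → . A], [P → . c ) c] }  — shift
  I1: { [A → ) . /] }  — shift
  I2: { [A → / .] }  — reduce
  I3: { [A' → A .] }  — accept
  I4: { [A → P . / A] }  — shift
  I5: { [P → c . ) c] }  — shift
  I6: { [P → c ) . c] }  — shift
  I7: { [P → c ) c .] }  — reduce
  I8: { [A → . ) /], [A → . /], [A → . P / A], [A → P / . A], [P → . c ) c] }  — shift
  I9: { [A → P / A .] }  — reduce
  I10: { [A → ) / .] }  — reduce

No state contains both a complete item and a shift item.

Answer: No shift-reduce conflicts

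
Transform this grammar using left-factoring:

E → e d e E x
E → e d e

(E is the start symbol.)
E → e d e E'
E' → E x
E' → ε

Left-factoring transforms A → αβ₁ | αβ₂ into A → αA' and A' → β₁ | β₂
(α is the longest common prefix among the alternatives). Repeat until
no nonterminal has two alternatives with a common prefix.

Round 1: E has alternatives sharing prefix 'e d e'. Introduce E': E → e d e E'
  Add: E' → E x
  Add: E' → ε

No remaining common prefixes — done.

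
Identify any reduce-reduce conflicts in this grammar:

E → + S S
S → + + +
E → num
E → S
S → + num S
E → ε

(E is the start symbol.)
No reduce-reduce conflicts

A reduce-reduce conflict occurs when an LR(0) state has two complete items [A → α .] and [B → β .] — both call for a reduction, and with no lookahead the parser cannot choose between them.

Augment with E' → E and build the canonical LR(0) collection (I0 = CLOSURE({[E' → . E]}), then GOTO on every symbol after a dot until no new states appear). It has 14 states:
  I0: { [E → . + S S], [E → . S], [E → . num], [E → .], [E' → . E], [S → . + + +], [S → . + num S] }  — shift, reduce
  I1: { [E → + . S S], [S → + . + +], [S → + . num S], [S → . + + +], [S → . + num S] }  — shift
  I2: { [E' → E .] }  — accept
  I3: { [E → S .] }  — reduce
  I4: { [E → num .] }  — reduce
  I5: { [S → + + . +], [S → + . + +], [S → + . num S] }  — shift
  I6: { [E → + S . S], [S → . + + +], [S → . + num S] }  — shift
  I7: { [S → + num . S], [S → . + + +], [S → . + num S] }  — shift
  I8: { [S → + . + +], [S → + . num S] }  — shift
  I9: { [S → + num S .] }  — reduce
  I10: { [S → + + . +] }  — shift
  I11: { [S → + + + .] }  — reduce
  I12: { [E → + S S .] }  — reduce
  I13: { [S → + + + .], [S → + + . +] }  — shift, reduce

No state contains more than one complete item.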